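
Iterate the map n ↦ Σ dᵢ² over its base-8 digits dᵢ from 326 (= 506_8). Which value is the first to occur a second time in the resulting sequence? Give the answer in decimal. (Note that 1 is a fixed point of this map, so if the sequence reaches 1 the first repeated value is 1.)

326 = (5,0,6)_8 → 5² + 0² + 6² = 25 + 0 + 36 = 61
61 = (7,5)_8 → 7² + 5² = 49 + 25 = 74
74 = (1,1,2)_8 → 1² + 1² + 2² = 1 + 1 + 4 = 6
6 = (6)_8 → 6² = 36
36 = (4,4)_8 → 4² + 4² = 16 + 16 = 32
32 = (4,0)_8 → 4² + 0² = 16 + 0 = 16
16 = (2,0)_8 → 2² + 0² = 4 + 0 = 4
4 = (4)_8 → 4² = 16  — 16 already appeared earlier.

16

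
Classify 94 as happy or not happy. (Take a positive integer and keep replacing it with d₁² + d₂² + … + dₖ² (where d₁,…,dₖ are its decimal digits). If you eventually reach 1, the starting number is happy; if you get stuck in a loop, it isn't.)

94 → 97
97 → 130
130 → 10
10 → 1  — reached 1.

happy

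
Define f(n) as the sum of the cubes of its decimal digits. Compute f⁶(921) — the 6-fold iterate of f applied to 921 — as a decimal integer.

921 → 9³ + 2³ + 1³ = 738
738 → 7³ + 3³ + 8³ = 882
882 → 8³ + 8³ + 2³ = 1032
1032 → 1³ + 0³ + 3³ + 2³ = 36
36 → 3³ + 6³ = 243
243 → 2³ + 4³ + 3³ = 99

99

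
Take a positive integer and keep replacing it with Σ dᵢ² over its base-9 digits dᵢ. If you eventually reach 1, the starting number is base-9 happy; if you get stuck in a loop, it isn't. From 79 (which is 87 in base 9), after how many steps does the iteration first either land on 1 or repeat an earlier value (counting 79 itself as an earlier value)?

79 = (8,7)_9 → 8² + 7² = 64 + 49 = 113
113 = (1,3,5)_9 → 1² + 3² + 5² = 1 + 9 + 25 = 35
35 = (3,8)_9 → 3² + 8² = 9 + 64 = 73
73 = (8,1)_9 → 8² + 1² = 64 + 1 = 65
65 = (7,2)_9 → 7² + 2² = 49 + 4 = 53
53 = (5,8)_9 → 5² + 8² = 25 + 64 = 89
89 = (1,0,8)_9 → 1² + 0² + 8² = 1 + 0 + 64 = 65  — 65 repeats.
That took 7 steps.

7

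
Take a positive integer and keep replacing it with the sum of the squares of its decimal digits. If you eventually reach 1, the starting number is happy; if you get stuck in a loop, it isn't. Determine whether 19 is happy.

happy

19 → 1² + 9² = 82
82 → 8² + 2² = 68
68 → 6² + 8² = 100
100 → 1² + 0² + 0² = 1  — reached 1.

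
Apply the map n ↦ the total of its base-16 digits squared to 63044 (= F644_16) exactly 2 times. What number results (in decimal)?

63044 = (15,6,4,4)_16 → 15² + 6² + 4² + 4² = 225 + 36 + 16 + 16 = 293
293 = (1,2,5)_16 → 1² + 2² + 5² = 1 + 4 + 25 = 30

30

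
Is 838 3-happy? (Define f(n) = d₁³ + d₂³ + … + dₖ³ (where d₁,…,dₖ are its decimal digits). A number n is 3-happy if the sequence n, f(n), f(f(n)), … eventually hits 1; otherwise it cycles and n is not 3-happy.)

838 → 8³ + 3³ + 8³ = 512 + 27 + 512 = 1051
1051 → 1³ + 0³ + 5³ + 1³ = 1 + 0 + 125 + 1 = 127
127 → 1³ + 2³ + 7³ = 1 + 8 + 343 = 352
352 → 3³ + 5³ + 2³ = 27 + 125 + 8 = 160
160 → 1³ + 6³ + 0³ = 1 + 216 + 0 = 217
217 → 2³ + 1³ + 7³ = 8 + 1 + 343 = 352  — 352 already seen; the sequence cycles without reaching 1.

not 3-happy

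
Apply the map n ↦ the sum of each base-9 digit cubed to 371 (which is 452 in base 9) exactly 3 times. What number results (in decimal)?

371 = (4,5,2)_9 → 4³ + 5³ + 2³ = 64 + 125 + 8 = 197
197 = (2,3,8)_9 → 2³ + 3³ + 8³ = 8 + 27 + 512 = 547
547 = (6,6,7)_9 → 6³ + 6³ + 7³ = 216 + 216 + 343 = 775

775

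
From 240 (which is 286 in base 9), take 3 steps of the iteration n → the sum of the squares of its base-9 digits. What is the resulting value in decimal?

18

240 = (2,8,6)_9 → 2² + 8² + 6² = 104
104 = (1,2,5)_9 → 1² + 2² + 5² = 30
30 = (3,3)_9 → 3² + 3² = 18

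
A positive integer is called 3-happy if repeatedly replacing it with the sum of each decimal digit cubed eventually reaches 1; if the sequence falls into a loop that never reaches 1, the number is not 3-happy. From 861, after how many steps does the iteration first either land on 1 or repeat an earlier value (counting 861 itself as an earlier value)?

861 → 8³ + 6³ + 1³ = 729
729 → 7³ + 2³ + 9³ = 1080
1080 → 1³ + 0³ + 8³ + 0³ = 513
513 → 5³ + 1³ + 3³ = 153
153 → 1³ + 5³ + 3³ = 153  — 153 repeats.
That took 5 steps.

5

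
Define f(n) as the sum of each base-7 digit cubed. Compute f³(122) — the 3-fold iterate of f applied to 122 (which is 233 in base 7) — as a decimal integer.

92

122 = (2,3,3)_7 → 62
62 = (1,1,6)_7 → 218
218 = (4,3,1)_7 → 92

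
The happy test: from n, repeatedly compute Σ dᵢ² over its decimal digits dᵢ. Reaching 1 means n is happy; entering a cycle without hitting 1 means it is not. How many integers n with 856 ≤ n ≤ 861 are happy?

856: 856 → 125 → 30 → 9 → 81 → 65 → 61 → 37 → 58 → 89 → 145 → 42 → 20 → 4 → 16 → 37  — not happy
857: 857 → 138 → 74 → 65 → 61 → 37 → 58 → 89 → 145 → 42 → 20 → 4 → 16 → 37  — not happy
858: 858 → 153 → 35 → 34 → 25 → 29 → 85 → 89 → 145 → 42 → 20 → 4 → 16 → 37 → 58 → 89  — not happy
859: 859 → 170 → 50 → 25 → 29 → 85 → 89 → 145 → 42 → 20 → 4 → 16 → 37 → 58 → 89  — not happy
860: 860 → 100 → 1  — happy
861: 861 → 101 → 2 → 4 → 16 → 37 → 58 → 89 → 145 → 42 → 20 → 4  — not happy
happy: 860

1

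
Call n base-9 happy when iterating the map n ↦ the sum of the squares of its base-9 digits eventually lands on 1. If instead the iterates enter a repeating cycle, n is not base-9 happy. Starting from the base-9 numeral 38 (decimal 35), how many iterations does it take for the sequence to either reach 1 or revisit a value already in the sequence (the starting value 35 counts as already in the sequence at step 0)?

35 = (3,8)_9 → 3² + 8² = 73
73 = (8,1)_9 → 8² + 1² = 65
65 = (7,2)_9 → 7² + 2² = 53
53 = (5,8)_9 → 5² + 8² = 89
89 = (1,0,8)_9 → 1² + 0² + 8² = 65  — 65 repeats.
That took 5 steps.

5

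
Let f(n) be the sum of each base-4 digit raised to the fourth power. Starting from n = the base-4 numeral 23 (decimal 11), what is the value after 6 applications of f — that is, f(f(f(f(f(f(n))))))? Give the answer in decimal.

1

11 = (2,3)_4 → 97
97 = (1,2,0,1)_4 → 18
18 = (1,0,2)_4 → 17
17 = (1,0,1)_4 → 2
2 = (2)_4 → 16
16 = (1,0,0)_4 → 1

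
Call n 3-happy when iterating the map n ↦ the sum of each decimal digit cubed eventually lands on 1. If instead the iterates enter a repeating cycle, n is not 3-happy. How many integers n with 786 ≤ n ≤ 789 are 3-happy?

786: 786 → 1071 → 345 → 216 → 225 → 141 → 66 → 432 → 99 → 1458 → 702 → 351 → 153 → 153  (repeats 153)
787: 787 → 1198 → 1243 → 100 → 1  (reaches 1)
788: 788 → 1367 → 587 → 980 → 1241 → 74 → 407 → 407  (repeats 407)
789: 789 → 1584 → 702 → 351 → 153 → 153  (repeats 153)
3-happy: 787

1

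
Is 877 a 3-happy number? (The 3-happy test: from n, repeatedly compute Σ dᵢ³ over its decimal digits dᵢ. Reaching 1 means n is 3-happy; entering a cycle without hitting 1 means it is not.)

3-happy

877 → 8³ + 7³ + 7³ = 512 + 343 + 343 = 1198
1198 → 1³ + 1³ + 9³ + 8³ = 1 + 1 + 729 + 512 = 1243
1243 → 1³ + 2³ + 4³ + 3³ = 1 + 8 + 64 + 27 = 100
100 → 1³ + 0³ + 0³ = 1 + 0 + 0 = 1  — reached 1.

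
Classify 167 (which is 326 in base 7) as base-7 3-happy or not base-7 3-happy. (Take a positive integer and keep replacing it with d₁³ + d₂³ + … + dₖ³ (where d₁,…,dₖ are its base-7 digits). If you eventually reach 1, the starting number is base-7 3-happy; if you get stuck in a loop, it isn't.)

not base-7 3-happy

167 = (3,2,6)_7 → 3³ + 2³ + 6³ = 251
251 = (5,0,6)_7 → 5³ + 0³ + 6³ = 341
341 = (6,6,5)_7 → 6³ + 6³ + 5³ = 557
557 = (1,4,2,4)_7 → 1³ + 4³ + 2³ + 4³ = 137
137 = (2,5,4)_7 → 2³ + 5³ + 4³ = 197
197 = (4,0,1)_7 → 4³ + 0³ + 1³ = 65
65 = (1,2,2)_7 → 1³ + 2³ + 2³ = 17
17 = (2,3)_7 → 2³ + 3³ = 35
35 = (5,0)_7 → 5³ + 0³ = 125
125 = (2,3,6)_7 → 2³ + 3³ + 6³ = 251  — 251 already seen; the sequence cycles without reaching 1.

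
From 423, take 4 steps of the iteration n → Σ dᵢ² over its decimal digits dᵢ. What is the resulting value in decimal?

145

423 → 29
29 → 85
85 → 89
89 → 145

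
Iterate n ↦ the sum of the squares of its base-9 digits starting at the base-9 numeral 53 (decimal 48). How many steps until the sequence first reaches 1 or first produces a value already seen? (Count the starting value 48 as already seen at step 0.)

48 = (5,3)_9 → 5² + 3² = 25 + 9 = 34
34 = (3,7)_9 → 3² + 7² = 9 + 49 = 58
58 = (6,4)_9 → 6² + 4² = 36 + 16 = 52
52 = (5,7)_9 → 5² + 7² = 25 + 49 = 74
74 = (8,2)_9 → 8² + 2² = 64 + 4 = 68
68 = (7,5)_9 → 7² + 5² = 49 + 25 = 74  — 74 repeats.
That took 6 steps.

6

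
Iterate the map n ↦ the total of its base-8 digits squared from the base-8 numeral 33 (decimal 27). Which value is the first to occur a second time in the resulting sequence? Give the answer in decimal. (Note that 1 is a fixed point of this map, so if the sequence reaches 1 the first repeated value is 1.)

27 = (3,3)_8 → 3² + 3² = 9 + 9 = 18
18 = (2,2)_8 → 2² + 2² = 4 + 4 = 8
8 = (1,0)_8 → 1² + 0² = 1 + 0 = 1  — reached the fixed point 1.
1 → 1, so 1 is the first repeated value.

1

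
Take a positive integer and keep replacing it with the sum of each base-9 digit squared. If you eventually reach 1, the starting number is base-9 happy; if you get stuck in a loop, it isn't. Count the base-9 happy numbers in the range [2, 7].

1

2: 2 → 4 → 16 → 50 → 50  — not base-9 happy
3: 3 → 9 → 1  — base-9 happy
4: 4 → 16 → 50 → 50  — not base-9 happy
5: 5 → 25 → 53 → 89 → 65 → 53  — not base-9 happy
6: 6 → 36 → 16 → 50 → 50  — not base-9 happy
7: 7 → 49 → 41 → 41  — not base-9 happy
base-9 happy: 3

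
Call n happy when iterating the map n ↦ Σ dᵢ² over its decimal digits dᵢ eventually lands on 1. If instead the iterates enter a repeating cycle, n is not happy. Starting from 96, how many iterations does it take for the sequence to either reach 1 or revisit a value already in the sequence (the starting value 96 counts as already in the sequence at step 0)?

13

96 → 117
117 → 51
51 → 26
26 → 40
40 → 16
16 → 37
37 → 58
58 → 89
89 → 145
145 → 42
42 → 20
20 → 4
4 → 16  — 16 repeats.
That took 13 steps.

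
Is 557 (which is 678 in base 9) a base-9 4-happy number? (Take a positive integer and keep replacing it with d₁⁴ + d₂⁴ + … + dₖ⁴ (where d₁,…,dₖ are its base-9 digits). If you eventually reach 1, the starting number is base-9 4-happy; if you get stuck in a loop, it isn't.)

557 = (6,7,8)_9 → 7793
7793 = (1,1,6,1,8)_9 → 5395
5395 = (7,3,5,4)_9 → 3363
3363 = (4,5,4,6)_9 → 2433
2433 = (3,3,0,3)_9 → 243
243 = (3,0,0)_9 → 81
81 = (1,0,0)_9 → 1  — reached 1.

base-9 4-happy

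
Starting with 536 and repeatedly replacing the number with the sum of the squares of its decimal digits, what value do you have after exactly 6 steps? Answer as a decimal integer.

536 → 5² + 3² + 6² = 70
70 → 7² + 0² = 49
49 → 4² + 9² = 97
97 → 9² + 7² = 130
130 → 1² + 3² + 0² = 10
10 → 1² + 0² = 1

1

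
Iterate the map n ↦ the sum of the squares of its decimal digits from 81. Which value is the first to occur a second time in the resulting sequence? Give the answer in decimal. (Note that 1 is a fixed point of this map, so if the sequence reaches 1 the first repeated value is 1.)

37

81 → 8² + 1² = 64 + 1 = 65
65 → 6² + 5² = 36 + 25 = 61
61 → 6² + 1² = 36 + 1 = 37
37 → 3² + 7² = 9 + 49 = 58
58 → 5² + 8² = 25 + 64 = 89
89 → 8² + 9² = 64 + 81 = 145
145 → 1² + 4² + 5² = 1 + 16 + 25 = 42
42 → 4² + 2² = 16 + 4 = 20
20 → 2² + 0² = 4 + 0 = 4
4 → 4² = 16
16 → 1² + 6² = 1 + 36 = 37  — 37 already appeared earlier.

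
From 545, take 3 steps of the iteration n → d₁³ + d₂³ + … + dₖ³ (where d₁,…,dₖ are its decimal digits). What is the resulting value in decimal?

545 → 5³ + 4³ + 5³ = 125 + 64 + 125 = 314
314 → 3³ + 1³ + 4³ = 27 + 1 + 64 = 92
92 → 9³ + 2³ = 729 + 8 = 737

737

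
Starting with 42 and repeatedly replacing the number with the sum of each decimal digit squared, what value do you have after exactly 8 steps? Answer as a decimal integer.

42

42 → 4² + 2² = 16 + 4 = 20
20 → 2² + 0² = 4 + 0 = 4
4 → 4² = 16
16 → 1² + 6² = 1 + 36 = 37
37 → 3² + 7² = 9 + 49 = 58
58 → 5² + 8² = 25 + 64 = 89
89 → 8² + 9² = 64 + 81 = 145
145 → 1² + 4² + 5² = 1 + 16 + 25 = 42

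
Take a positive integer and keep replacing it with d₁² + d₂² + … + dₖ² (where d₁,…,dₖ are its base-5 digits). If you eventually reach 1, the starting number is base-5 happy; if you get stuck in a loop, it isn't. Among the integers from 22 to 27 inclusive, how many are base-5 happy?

22: 22 → 20 → 16 → 10 → 4 → 16  (repeats 16)
23: 23 → 25 → 1  (reaches 1)
24: 24 → 32 → 6 → 2 → 4 → 16 → 10 → 4  (repeats 4)
25: 25 → 1  (reaches 1)
26: 26 → 2 → 4 → 16 → 10 → 4  (repeats 4)
27: 27 → 5 → 1  (reaches 1)
base-5 happy: 23, 25, 27

3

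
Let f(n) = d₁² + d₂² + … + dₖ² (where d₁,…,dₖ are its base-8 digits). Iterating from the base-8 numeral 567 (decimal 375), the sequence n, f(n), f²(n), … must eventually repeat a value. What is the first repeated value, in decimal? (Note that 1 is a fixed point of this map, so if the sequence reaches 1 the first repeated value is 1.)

25

375 = (5,6,7)_8 → 5² + 6² + 7² = 25 + 36 + 49 = 110
110 = (1,5,6)_8 → 1² + 5² + 6² = 1 + 25 + 36 = 62
62 = (7,6)_8 → 7² + 6² = 49 + 36 = 85
85 = (1,2,5)_8 → 1² + 2² + 5² = 1 + 4 + 25 = 30
30 = (3,6)_8 → 3² + 6² = 9 + 36 = 45
45 = (5,5)_8 → 5² + 5² = 25 + 25 = 50
50 = (6,2)_8 → 6² + 2² = 36 + 4 = 40
40 = (5,0)_8 → 5² + 0² = 25 + 0 = 25
25 = (3,1)_8 → 3² + 1² = 9 + 1 = 10
10 = (1,2)_8 → 1² + 2² = 1 + 4 = 5
5 = (5)_8 → 5² = 25  — 25 already appeared earlier.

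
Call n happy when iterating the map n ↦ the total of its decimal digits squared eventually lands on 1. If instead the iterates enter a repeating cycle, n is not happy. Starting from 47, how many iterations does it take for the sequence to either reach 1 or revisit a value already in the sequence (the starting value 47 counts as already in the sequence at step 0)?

47 → 65
65 → 61
61 → 37
37 → 58
58 → 89
89 → 145
145 → 42
42 → 20
20 → 4
4 → 16
16 → 37  — 37 repeats.
That took 11 steps.

11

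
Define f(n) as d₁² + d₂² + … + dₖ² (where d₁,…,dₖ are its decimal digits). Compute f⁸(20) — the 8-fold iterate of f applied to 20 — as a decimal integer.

20 → 2² + 0² = 4
4 → 4² = 16
16 → 1² + 6² = 37
37 → 3² + 7² = 58
58 → 5² + 8² = 89
89 → 8² + 9² = 145
145 → 1² + 4² + 5² = 42
42 → 4² + 2² = 20

20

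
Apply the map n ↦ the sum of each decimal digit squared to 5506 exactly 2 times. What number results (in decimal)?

100

5506 → 86
86 → 100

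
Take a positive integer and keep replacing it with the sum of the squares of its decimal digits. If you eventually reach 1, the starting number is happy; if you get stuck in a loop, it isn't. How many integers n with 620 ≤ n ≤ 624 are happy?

2

620: 620 → 40 → 16 → 37 → 58 → 89 → 145 → 42 → 20 → 4 → 16  — not happy
621: 621 → 41 → 17 → 50 → 25 → 29 → 85 → 89 → 145 → 42 → 20 → 4 → 16 → 37 → 58 → 89  — not happy
622: 622 → 44 → 32 → 13 → 10 → 1  — happy
623: 623 → 49 → 97 → 130 → 10 → 1  — happy
624: 624 → 56 → 61 → 37 → 58 → 89 → 145 → 42 → 20 → 4 → 16 → 37  — not happy
happy: 622, 623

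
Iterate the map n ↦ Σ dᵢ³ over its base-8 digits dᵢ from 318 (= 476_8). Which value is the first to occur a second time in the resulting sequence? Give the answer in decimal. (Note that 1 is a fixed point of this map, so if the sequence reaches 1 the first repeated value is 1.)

318 = (4,7,6)_8 → 4³ + 7³ + 6³ = 64 + 343 + 216 = 623
623 = (1,1,5,7)_8 → 1³ + 1³ + 5³ + 7³ = 1 + 1 + 125 + 343 = 470
470 = (7,2,6)_8 → 7³ + 2³ + 6³ = 343 + 8 + 216 = 567
567 = (1,0,6,7)_8 → 1³ + 0³ + 6³ + 7³ = 1 + 0 + 216 + 343 = 560
560 = (1,0,6,0)_8 → 1³ + 0³ + 6³ + 0³ = 1 + 0 + 216 + 0 = 217
217 = (3,3,1)_8 → 3³ + 3³ + 1³ = 27 + 27 + 1 = 55
55 = (6,7)_8 → 6³ + 7³ = 216 + 343 = 559
559 = (1,0,5,7)_8 → 1³ + 0³ + 5³ + 7³ = 1 + 0 + 125 + 343 = 469
469 = (7,2,5)_8 → 7³ + 2³ + 5³ = 343 + 8 + 125 = 476
476 = (7,3,4)_8 → 7³ + 3³ + 4³ = 343 + 27 + 64 = 434
434 = (6,6,2)_8 → 6³ + 6³ + 2³ = 216 + 216 + 8 = 440
440 = (6,7,0)_8 → 6³ + 7³ + 0³ = 216 + 343 + 0 = 559  — 559 already appeared earlier.

559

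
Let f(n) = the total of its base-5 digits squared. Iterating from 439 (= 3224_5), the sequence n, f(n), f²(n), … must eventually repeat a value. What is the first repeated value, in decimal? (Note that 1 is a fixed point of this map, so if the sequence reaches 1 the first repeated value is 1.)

439 = (3,2,2,4)_5 → 3² + 2² + 2² + 4² = 33
33 = (1,1,3)_5 → 1² + 1² + 3² = 11
11 = (2,1)_5 → 2² + 1² = 5
5 = (1,0)_5 → 1² + 0² = 1  — reached the fixed point 1.
1 → 1, so 1 is the first repeated value.

1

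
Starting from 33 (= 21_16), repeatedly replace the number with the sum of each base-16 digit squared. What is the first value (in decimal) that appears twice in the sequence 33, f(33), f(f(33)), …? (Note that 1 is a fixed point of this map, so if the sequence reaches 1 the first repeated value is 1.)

169

33 = (2,1)_16 → 2² + 1² = 5
5 = (5)_16 → 5² = 25
25 = (1,9)_16 → 1² + 9² = 82
82 = (5,2)_16 → 5² + 2² = 29
29 = (1,13)_16 → 1² + 13² = 170
170 = (10,10)_16 → 10² + 10² = 200
200 = (12,8)_16 → 12² + 8² = 208
208 = (13,0)_16 → 13² + 0² = 169
169 = (10,9)_16 → 10² + 9² = 181
181 = (11,5)_16 → 11² + 5² = 146
146 = (9,2)_16 → 9² + 2² = 85
85 = (5,5)_16 → 5² + 5² = 50
50 = (3,2)_16 → 3² + 2² = 13
13 = (13)_16 → 13² = 169  — 169 already appeared earlier.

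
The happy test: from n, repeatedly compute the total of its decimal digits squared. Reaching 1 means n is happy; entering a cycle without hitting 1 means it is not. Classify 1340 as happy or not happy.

not happy

1340 → 1² + 3² + 4² + 0² = 26
26 → 2² + 6² = 40
40 → 4² + 0² = 16
16 → 1² + 6² = 37
37 → 3² + 7² = 58
58 → 5² + 8² = 89
89 → 8² + 9² = 145
145 → 1² + 4² + 5² = 42
42 → 4² + 2² = 20
20 → 2² + 0² = 4
4 → 4² = 16  — 16 already seen; the sequence cycles without reaching 1.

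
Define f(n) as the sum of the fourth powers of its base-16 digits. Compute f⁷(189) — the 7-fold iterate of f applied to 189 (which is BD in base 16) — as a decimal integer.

1

189 = (11,13)_16 → 11⁴ + 13⁴ = 14641 + 28561 = 43202
43202 = (10,8,12,2)_16 → 10⁴ + 8⁴ + 12⁴ + 2⁴ = 10000 + 4096 + 20736 + 16 = 34848
34848 = (8,8,2,0)_16 → 8⁴ + 8⁴ + 2⁴ + 0⁴ = 4096 + 4096 + 16 + 0 = 8208
8208 = (2,0,1,0)_16 → 2⁴ + 0⁴ + 1⁴ + 0⁴ = 16 + 0 + 1 + 0 = 17
17 = (1,1)_16 → 1⁴ + 1⁴ = 1 + 1 = 2
2 = (2)_16 → 2⁴ = 16
16 = (1,0)_16 → 1⁴ + 0⁴ = 1 + 0 = 1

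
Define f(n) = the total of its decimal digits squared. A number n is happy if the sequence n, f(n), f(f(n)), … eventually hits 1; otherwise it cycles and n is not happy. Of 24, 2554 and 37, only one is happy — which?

24: 24 → 20 → 4 → 16 → 37 → 58 → 89 → 145 → 42 → 20  — repeats 20 (not happy)
2554: 2554 → 70 → 49 → 97 → 130 → 10 → 1  — reaches 1 (happy)
37: 37 → 58 → 89 → 145 → 42 → 20 → 4 → 16 → 37  — repeats 37 (not happy)

2554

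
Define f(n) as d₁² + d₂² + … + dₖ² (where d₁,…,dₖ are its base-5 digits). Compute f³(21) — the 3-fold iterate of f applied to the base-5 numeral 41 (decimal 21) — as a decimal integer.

21 = (4,1)_5 → 4² + 1² = 16 + 1 = 17
17 = (3,2)_5 → 3² + 2² = 9 + 4 = 13
13 = (2,3)_5 → 2² + 3² = 4 + 9 = 13

13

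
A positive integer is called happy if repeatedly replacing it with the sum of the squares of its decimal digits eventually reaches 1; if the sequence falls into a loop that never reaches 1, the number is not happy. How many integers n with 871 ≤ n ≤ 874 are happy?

871: 871 → 114 → 18 → 65 → 61 → 37 → 58 → 89 → 145 → 42 → 20 → 4 → 16 → 37  (repeats 37)
872: 872 → 117 → 51 → 26 → 40 → 16 → 37 → 58 → 89 → 145 → 42 → 20 → 4 → 16  (repeats 16)
873: 873 → 122 → 9 → 81 → 65 → 61 → 37 → 58 → 89 → 145 → 42 → 20 → 4 → 16 → 37  (repeats 37)
874: 874 → 129 → 86 → 100 → 1  (reaches 1)
happy: 874

1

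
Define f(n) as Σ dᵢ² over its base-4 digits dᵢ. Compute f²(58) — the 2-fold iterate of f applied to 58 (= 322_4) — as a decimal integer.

58 = (3,2,2)_4 → 3² + 2² + 2² = 17
17 = (1,0,1)_4 → 1² + 0² + 1² = 2

2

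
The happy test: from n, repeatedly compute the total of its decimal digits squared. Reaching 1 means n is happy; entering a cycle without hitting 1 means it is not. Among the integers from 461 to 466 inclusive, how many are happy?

1

461: 461 → 53 → 34 → 25 → 29 → 85 → 89 → 145 → 42 → 20 → 4 → 16 → 37 → 58 → 89  (repeats 89)
462: 462 → 56 → 61 → 37 → 58 → 89 → 145 → 42 → 20 → 4 → 16 → 37  (repeats 37)
463: 463 → 61 → 37 → 58 → 89 → 145 → 42 → 20 → 4 → 16 → 37  (repeats 37)
464: 464 → 68 → 100 → 1  (reaches 1)
465: 465 → 77 → 98 → 145 → 42 → 20 → 4 → 16 → 37 → 58 → 89 → 145  (repeats 145)
466: 466 → 88 → 128 → 69 → 117 → 51 → 26 → 40 → 16 → 37 → 58 → 89 → 145 → 42 → 20 → 4 → 16  (repeats 16)
happy: 464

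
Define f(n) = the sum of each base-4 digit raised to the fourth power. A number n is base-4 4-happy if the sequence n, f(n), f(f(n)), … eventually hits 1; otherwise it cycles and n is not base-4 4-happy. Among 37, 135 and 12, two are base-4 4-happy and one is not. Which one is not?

37: 37 → 18 → 17 → 2 → 16 → 1  — reaches 1 (base-4 4-happy)
135: 135 → 98 → 33 → 17 → 2 → 16 → 1  — reaches 1 (base-4 4-happy)
12: 12 → 81 → 3 → 81  — repeats 81 (not base-4 4-happy)

12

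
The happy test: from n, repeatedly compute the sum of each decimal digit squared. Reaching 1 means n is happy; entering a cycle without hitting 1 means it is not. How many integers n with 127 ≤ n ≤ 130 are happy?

127: 127 → 54 → 41 → 17 → 50 → 25 → 29 → 85 → 89 → 145 → 42 → 20 → 4 → 16 → 37 → 58 → 89  — not happy
128: 128 → 69 → 117 → 51 → 26 → 40 → 16 → 37 → 58 → 89 → 145 → 42 → 20 → 4 → 16  — not happy
129: 129 → 86 → 100 → 1  — happy
130: 130 → 10 → 1  — happy
happy: 129, 130

2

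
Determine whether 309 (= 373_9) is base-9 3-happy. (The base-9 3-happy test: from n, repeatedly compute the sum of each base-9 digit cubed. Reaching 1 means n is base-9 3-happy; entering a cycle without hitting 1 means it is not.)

309 = (3,7,3)_9 → 397
397 = (4,8,1)_9 → 577
577 = (7,1,1)_9 → 345
345 = (4,2,3)_9 → 99
99 = (1,2,0)_9 → 9
9 = (1,0)_9 → 1  — reached 1.

base-9 3-happy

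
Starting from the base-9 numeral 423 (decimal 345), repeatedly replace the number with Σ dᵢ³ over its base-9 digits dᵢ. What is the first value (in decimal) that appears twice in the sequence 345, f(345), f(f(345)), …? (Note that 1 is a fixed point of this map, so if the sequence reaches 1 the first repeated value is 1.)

345 = (4,2,3)_9 → 4³ + 2³ + 3³ = 99
99 = (1,2,0)_9 → 1³ + 2³ + 0³ = 9
9 = (1,0)_9 → 1³ + 0³ = 1  — reached the fixed point 1.
1 → 1, so 1 is the first repeated value.

1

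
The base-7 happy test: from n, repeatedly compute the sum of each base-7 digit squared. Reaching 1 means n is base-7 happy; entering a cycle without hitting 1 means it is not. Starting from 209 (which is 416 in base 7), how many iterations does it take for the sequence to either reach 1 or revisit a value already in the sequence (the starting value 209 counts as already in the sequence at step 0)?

6

209 = (4,1,6)_7 → 4² + 1² + 6² = 53
53 = (1,0,4)_7 → 1² + 0² + 4² = 17
17 = (2,3)_7 → 2² + 3² = 13
13 = (1,6)_7 → 1² + 6² = 37
37 = (5,2)_7 → 5² + 2² = 29
29 = (4,1)_7 → 4² + 1² = 17  — 17 repeats.
That took 6 steps.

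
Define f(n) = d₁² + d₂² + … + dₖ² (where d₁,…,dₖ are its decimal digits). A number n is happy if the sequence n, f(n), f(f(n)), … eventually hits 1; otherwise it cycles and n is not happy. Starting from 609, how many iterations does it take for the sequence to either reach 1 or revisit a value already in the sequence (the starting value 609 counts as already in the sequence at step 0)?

13

609 → 6² + 0² + 9² = 36 + 0 + 81 = 117
117 → 1² + 1² + 7² = 1 + 1 + 49 = 51
51 → 5² + 1² = 25 + 1 = 26
26 → 2² + 6² = 4 + 36 = 40
40 → 4² + 0² = 16 + 0 = 16
16 → 1² + 6² = 1 + 36 = 37
37 → 3² + 7² = 9 + 49 = 58
58 → 5² + 8² = 25 + 64 = 89
89 → 8² + 9² = 64 + 81 = 145
145 → 1² + 4² + 5² = 1 + 16 + 25 = 42
42 → 4² + 2² = 16 + 4 = 20
20 → 2² + 0² = 4 + 0 = 4
4 → 4² = 16  — 16 repeats.
That took 13 steps.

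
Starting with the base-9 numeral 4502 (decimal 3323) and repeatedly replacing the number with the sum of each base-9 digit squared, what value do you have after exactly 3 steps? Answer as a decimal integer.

3323 = (4,5,0,2)_9 → 4² + 5² + 0² + 2² = 45
45 = (5,0)_9 → 5² + 0² = 25
25 = (2,7)_9 → 2² + 7² = 53

53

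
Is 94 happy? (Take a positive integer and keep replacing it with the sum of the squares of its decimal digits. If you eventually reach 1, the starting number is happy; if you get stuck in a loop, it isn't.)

94 → 9² + 4² = 97
97 → 9² + 7² = 130
130 → 1² + 3² + 0² = 10
10 → 1² + 0² = 1  — reached 1.

happy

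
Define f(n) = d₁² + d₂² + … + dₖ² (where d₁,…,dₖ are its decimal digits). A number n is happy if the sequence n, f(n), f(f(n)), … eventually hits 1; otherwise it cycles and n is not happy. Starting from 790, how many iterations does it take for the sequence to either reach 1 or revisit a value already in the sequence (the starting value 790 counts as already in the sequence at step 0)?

3

790 → 7² + 9² + 0² = 49 + 81 + 0 = 130
130 → 1² + 3² + 0² = 1 + 9 + 0 = 10
10 → 1² + 0² = 1 + 0 = 1  — reached 1.
That took 3 steps.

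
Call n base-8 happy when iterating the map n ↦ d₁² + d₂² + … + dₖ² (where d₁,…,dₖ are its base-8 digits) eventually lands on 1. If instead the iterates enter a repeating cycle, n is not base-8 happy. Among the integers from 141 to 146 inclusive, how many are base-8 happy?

141: 141 → 30 → 45 → 50 → 40 → 25 → 10 → 5 → 25  — not base-8 happy
142: 142 → 41 → 26 → 13 → 26  — not base-8 happy
143: 143 → 54 → 72 → 2 → 4 → 16 → 4  — not base-8 happy
144: 144 → 8 → 1  — base-8 happy
145: 145 → 9 → 2 → 4 → 16 → 4  — not base-8 happy
146: 146 → 12 → 17 → 5 → 25 → 10 → 5  — not base-8 happy
base-8 happy: 144

1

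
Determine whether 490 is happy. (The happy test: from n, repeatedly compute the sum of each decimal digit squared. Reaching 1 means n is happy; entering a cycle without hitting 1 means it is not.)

490 → 97
97 → 130
130 → 10
10 → 1  — reached 1.

happy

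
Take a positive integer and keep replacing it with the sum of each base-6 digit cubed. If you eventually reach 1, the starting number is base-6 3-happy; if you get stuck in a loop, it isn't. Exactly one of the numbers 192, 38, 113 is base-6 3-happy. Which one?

192

192: 192 → 133 → 92 → 43 → 3 → 27 → 91 → 36 → 1  — reaches 1 (base-6 3-happy)
38: 38 → 9 → 28 → 128 → 62 → 73 → 9  — repeats 9 (not base-6 3-happy)
113: 113 → 152 → 73 → 9 → 28 → 128 → 62 → 73  — repeats 73 (not base-6 3-happy)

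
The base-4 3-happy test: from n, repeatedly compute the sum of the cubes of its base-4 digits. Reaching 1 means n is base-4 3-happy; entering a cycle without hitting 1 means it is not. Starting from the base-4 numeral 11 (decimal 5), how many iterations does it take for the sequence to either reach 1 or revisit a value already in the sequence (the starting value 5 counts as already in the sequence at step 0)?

3

5 = (1,1)_4 → 2
2 = (2)_4 → 8
8 = (2,0)_4 → 8  — 8 repeats.
That took 3 steps.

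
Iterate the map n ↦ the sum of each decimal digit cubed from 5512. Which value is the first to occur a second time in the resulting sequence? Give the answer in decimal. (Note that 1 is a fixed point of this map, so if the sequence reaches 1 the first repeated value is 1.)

370

5512 → 5³ + 5³ + 1³ + 2³ = 125 + 125 + 1 + 8 = 259
259 → 2³ + 5³ + 9³ = 8 + 125 + 729 = 862
862 → 8³ + 6³ + 2³ = 512 + 216 + 8 = 736
736 → 7³ + 3³ + 6³ = 343 + 27 + 216 = 586
586 → 5³ + 8³ + 6³ = 125 + 512 + 216 = 853
853 → 8³ + 5³ + 3³ = 512 + 125 + 27 = 664
664 → 6³ + 6³ + 4³ = 216 + 216 + 64 = 496
496 → 4³ + 9³ + 6³ = 64 + 729 + 216 = 1009
1009 → 1³ + 0³ + 0³ + 9³ = 1 + 0 + 0 + 729 = 730
730 → 7³ + 3³ + 0³ = 343 + 27 + 0 = 370
370 → 3³ + 7³ + 0³ = 27 + 343 + 0 = 370  — 370 already appeared earlier.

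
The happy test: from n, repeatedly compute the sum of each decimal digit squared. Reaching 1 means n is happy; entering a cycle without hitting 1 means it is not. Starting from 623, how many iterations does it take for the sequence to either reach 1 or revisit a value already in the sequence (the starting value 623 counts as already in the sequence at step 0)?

623 → 6² + 2² + 3² = 49
49 → 4² + 9² = 97
97 → 9² + 7² = 130
130 → 1² + 3² + 0² = 10
10 → 1² + 0² = 1  — reached 1.
That took 5 steps.

5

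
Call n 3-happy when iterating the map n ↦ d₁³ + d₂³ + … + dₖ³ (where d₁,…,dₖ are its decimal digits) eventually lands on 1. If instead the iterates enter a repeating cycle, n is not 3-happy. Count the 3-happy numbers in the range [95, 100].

1

95: 95 → 854 → 701 → 344 → 155 → 251 → 134 → 92 → 737 → 713 → 371 → 371  (repeats 371)
96: 96 → 945 → 918 → 1242 → 81 → 513 → 153 → 153  (repeats 153)
97: 97 → 1072 → 352 → 160 → 217 → 352  (repeats 352)
98: 98 → 1241 → 74 → 407 → 407  (repeats 407)
99: 99 → 1458 → 702 → 351 → 153 → 153  (repeats 153)
100: 100 → 1  (reaches 1)
3-happy: 100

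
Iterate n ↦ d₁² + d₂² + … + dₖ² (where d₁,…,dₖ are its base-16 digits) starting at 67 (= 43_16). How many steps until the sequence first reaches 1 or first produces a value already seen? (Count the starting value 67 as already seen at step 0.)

13

67 = (4,3)_16 → 4² + 3² = 25
25 = (1,9)_16 → 1² + 9² = 82
82 = (5,2)_16 → 5² + 2² = 29
29 = (1,13)_16 → 1² + 13² = 170
170 = (10,10)_16 → 10² + 10² = 200
200 = (12,8)_16 → 12² + 8² = 208
208 = (13,0)_16 → 13² + 0² = 169
169 = (10,9)_16 → 10² + 9² = 181
181 = (11,5)_16 → 11² + 5² = 146
146 = (9,2)_16 → 9² + 2² = 85
85 = (5,5)_16 → 5² + 5² = 50
50 = (3,2)_16 → 3² + 2² = 13
13 = (13)_16 → 13² = 169  — 169 repeats.
That took 13 steps.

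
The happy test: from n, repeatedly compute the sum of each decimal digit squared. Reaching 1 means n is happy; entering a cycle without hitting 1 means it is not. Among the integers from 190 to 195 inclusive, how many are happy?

3

190: 190 → 82 → 68 → 100 → 1  (reaches 1)
191: 191 → 83 → 73 → 58 → 89 → 145 → 42 → 20 → 4 → 16 → 37 → 58  (repeats 58)
192: 192 → 86 → 100 → 1  (reaches 1)
193: 193 → 91 → 82 → 68 → 100 → 1  (reaches 1)
194: 194 → 98 → 145 → 42 → 20 → 4 → 16 → 37 → 58 → 89 → 145  (repeats 145)
195: 195 → 107 → 50 → 25 → 29 → 85 → 89 → 145 → 42 → 20 → 4 → 16 → 37 → 58 → 89  (repeats 89)
happy: 190, 192, 193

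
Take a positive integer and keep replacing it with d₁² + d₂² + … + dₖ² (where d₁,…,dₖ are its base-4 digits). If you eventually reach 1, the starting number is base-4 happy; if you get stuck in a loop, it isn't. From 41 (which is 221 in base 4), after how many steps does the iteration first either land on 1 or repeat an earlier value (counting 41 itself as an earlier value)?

5

41 = (2,2,1)_4 → 2² + 2² + 1² = 9
9 = (2,1)_4 → 2² + 1² = 5
5 = (1,1)_4 → 1² + 1² = 2
2 = (2)_4 → 2² = 4
4 = (1,0)_4 → 1² + 0² = 1  — reached 1.
That took 5 steps.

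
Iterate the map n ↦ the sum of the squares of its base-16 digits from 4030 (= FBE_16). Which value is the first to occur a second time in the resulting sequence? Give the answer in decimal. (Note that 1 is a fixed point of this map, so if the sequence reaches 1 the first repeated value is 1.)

4030 = (15,11,14)_16 → 15² + 11² + 14² = 542
542 = (2,1,14)_16 → 2² + 1² + 14² = 201
201 = (12,9)_16 → 12² + 9² = 225
225 = (14,1)_16 → 14² + 1² = 197
197 = (12,5)_16 → 12² + 5² = 169
169 = (10,9)_16 → 10² + 9² = 181
181 = (11,5)_16 → 11² + 5² = 146
146 = (9,2)_16 → 9² + 2² = 85
85 = (5,5)_16 → 5² + 5² = 50
50 = (3,2)_16 → 3² + 2² = 13
13 = (13)_16 → 13² = 169  — 169 already appeared earlier.

169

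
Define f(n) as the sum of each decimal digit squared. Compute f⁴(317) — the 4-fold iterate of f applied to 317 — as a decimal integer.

317 → 3² + 1² + 7² = 59
59 → 5² + 9² = 106
106 → 1² + 0² + 6² = 37
37 → 3² + 7² = 58

58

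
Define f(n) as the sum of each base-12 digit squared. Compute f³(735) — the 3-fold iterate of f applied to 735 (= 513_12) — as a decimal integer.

735 = (5,1,3)_12 → 5² + 1² + 3² = 25 + 1 + 9 = 35
35 = (2,11)_12 → 2² + 11² = 4 + 121 = 125
125 = (10,5)_12 → 10² + 5² = 100 + 25 = 125

125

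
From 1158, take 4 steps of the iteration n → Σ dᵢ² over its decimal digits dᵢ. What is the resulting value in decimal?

1158 → 1² + 1² + 5² + 8² = 1 + 1 + 25 + 64 = 91
91 → 9² + 1² = 81 + 1 = 82
82 → 8² + 2² = 64 + 4 = 68
68 → 6² + 8² = 36 + 64 = 100

100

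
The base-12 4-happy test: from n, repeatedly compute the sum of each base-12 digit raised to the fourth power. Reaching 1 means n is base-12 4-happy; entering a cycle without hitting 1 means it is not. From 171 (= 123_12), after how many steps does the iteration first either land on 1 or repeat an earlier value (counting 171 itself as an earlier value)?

13

171 = (1,2,3)_12 → 1⁴ + 2⁴ + 3⁴ = 98
98 = (8,2)_12 → 8⁴ + 2⁴ = 4112
4112 = (2,4,6,8)_12 → 2⁴ + 4⁴ + 6⁴ + 8⁴ = 5664
5664 = (3,3,4,0)_12 → 3⁴ + 3⁴ + 4⁴ + 0⁴ = 418
418 = (2,10,10)_12 → 2⁴ + 10⁴ + 10⁴ = 20016
20016 = (11,7,0,0)_12 → 11⁴ + 7⁴ + 0⁴ + 0⁴ = 17042
17042 = (9,10,4,2)_12 → 9⁴ + 10⁴ + 4⁴ + 2⁴ = 16833
16833 = (9,8,10,9)_12 → 9⁴ + 8⁴ + 10⁴ + 9⁴ = 27218
27218 = (1,3,9,0,2)_12 → 1⁴ + 3⁴ + 9⁴ + 0⁴ + 2⁴ = 6659
6659 = (3,10,2,11)_12 → 3⁴ + 10⁴ + 2⁴ + 11⁴ = 24738
24738 = (1,2,3,9,6)_12 → 1⁴ + 2⁴ + 3⁴ + 9⁴ + 6⁴ = 7955
7955 = (4,7,2,11)_12 → 4⁴ + 7⁴ + 2⁴ + 11⁴ = 17314
17314 = (10,0,2,10)_12 → 10⁴ + 0⁴ + 2⁴ + 10⁴ = 20016  — 20016 repeats.
That took 13 steps.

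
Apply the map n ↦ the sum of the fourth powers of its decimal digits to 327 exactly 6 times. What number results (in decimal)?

327 → 3⁴ + 2⁴ + 7⁴ = 2498
2498 → 2⁴ + 4⁴ + 9⁴ + 8⁴ = 10929
10929 → 1⁴ + 0⁴ + 9⁴ + 2⁴ + 9⁴ = 13139
13139 → 1⁴ + 3⁴ + 1⁴ + 3⁴ + 9⁴ = 6725
6725 → 6⁴ + 7⁴ + 2⁴ + 5⁴ = 4338
4338 → 4⁴ + 3⁴ + 3⁴ + 8⁴ = 4514

4514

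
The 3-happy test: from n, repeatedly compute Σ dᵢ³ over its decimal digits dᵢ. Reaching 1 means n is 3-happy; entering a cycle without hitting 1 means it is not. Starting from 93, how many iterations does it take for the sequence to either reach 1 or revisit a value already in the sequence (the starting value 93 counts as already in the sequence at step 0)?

7

93 → 9³ + 3³ = 756
756 → 7³ + 5³ + 6³ = 684
684 → 6³ + 8³ + 4³ = 792
792 → 7³ + 9³ + 2³ = 1080
1080 → 1³ + 0³ + 8³ + 0³ = 513
513 → 5³ + 1³ + 3³ = 153
153 → 1³ + 5³ + 3³ = 153  — 153 repeats.
That took 7 steps.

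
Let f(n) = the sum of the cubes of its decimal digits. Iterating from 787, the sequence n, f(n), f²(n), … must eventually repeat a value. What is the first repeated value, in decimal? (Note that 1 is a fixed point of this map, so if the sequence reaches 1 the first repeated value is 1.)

787 → 7³ + 8³ + 7³ = 1198
1198 → 1³ + 1³ + 9³ + 8³ = 1243
1243 → 1³ + 2³ + 4³ + 3³ = 100
100 → 1³ + 0³ + 0³ = 1  — reached the fixed point 1.
1 → 1, so 1 is the first repeated value.

1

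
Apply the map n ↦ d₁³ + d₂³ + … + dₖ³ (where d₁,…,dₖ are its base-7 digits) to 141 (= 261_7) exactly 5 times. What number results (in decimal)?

9

141 = (2,6,1)_7 → 2³ + 6³ + 1³ = 8 + 216 + 1 = 225
225 = (4,4,1)_7 → 4³ + 4³ + 1³ = 64 + 64 + 1 = 129
129 = (2,4,3)_7 → 2³ + 4³ + 3³ = 8 + 64 + 27 = 99
99 = (2,0,1)_7 → 2³ + 0³ + 1³ = 8 + 0 + 1 = 9
9 = (1,2)_7 → 1³ + 2³ = 1 + 8 = 9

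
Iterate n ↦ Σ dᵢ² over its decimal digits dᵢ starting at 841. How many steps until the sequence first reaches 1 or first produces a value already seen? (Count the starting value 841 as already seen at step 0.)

841 → 8² + 4² + 1² = 81
81 → 8² + 1² = 65
65 → 6² + 5² = 61
61 → 6² + 1² = 37
37 → 3² + 7² = 58
58 → 5² + 8² = 89
89 → 8² + 9² = 145
145 → 1² + 4² + 5² = 42
42 → 4² + 2² = 20
20 → 2² + 0² = 4
4 → 4² = 16
16 → 1² + 6² = 37  — 37 repeats.
That took 12 steps.

12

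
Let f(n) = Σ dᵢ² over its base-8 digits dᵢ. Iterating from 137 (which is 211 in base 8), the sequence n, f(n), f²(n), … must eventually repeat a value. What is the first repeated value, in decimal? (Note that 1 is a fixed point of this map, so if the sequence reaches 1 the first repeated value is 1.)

16

137 = (2,1,1)_8 → 6
6 = (6)_8 → 36
36 = (4,4)_8 → 32
32 = (4,0)_8 → 16
16 = (2,0)_8 → 4
4 = (4)_8 → 16  — 16 already appeared earlier.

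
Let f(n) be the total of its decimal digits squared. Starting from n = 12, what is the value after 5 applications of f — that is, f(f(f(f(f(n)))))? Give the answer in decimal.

12 → 1² + 2² = 1 + 4 = 5
5 → 5² = 25
25 → 2² + 5² = 4 + 25 = 29
29 → 2² + 9² = 4 + 81 = 85
85 → 8² + 5² = 64 + 25 = 89

89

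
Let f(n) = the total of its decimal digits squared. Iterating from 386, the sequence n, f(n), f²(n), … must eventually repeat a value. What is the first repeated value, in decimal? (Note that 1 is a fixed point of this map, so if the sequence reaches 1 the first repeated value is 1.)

386 → 3² + 8² + 6² = 109
109 → 1² + 0² + 9² = 82
82 → 8² + 2² = 68
68 → 6² + 8² = 100
100 → 1² + 0² + 0² = 1  — reached the fixed point 1.
1 → 1, so 1 is the first repeated value.

1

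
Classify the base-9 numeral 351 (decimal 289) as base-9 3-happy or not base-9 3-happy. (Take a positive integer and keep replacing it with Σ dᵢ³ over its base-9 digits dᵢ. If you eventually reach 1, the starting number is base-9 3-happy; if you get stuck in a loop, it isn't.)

not base-9 3-happy

289 = (3,5,1)_9 → 3³ + 5³ + 1³ = 153
153 = (1,8,0)_9 → 1³ + 8³ + 0³ = 513
513 = (6,3,0)_9 → 6³ + 3³ + 0³ = 243
243 = (3,0,0)_9 → 3³ + 0³ + 0³ = 27
27 = (3,0)_9 → 3³ + 0³ = 27  — 27 already seen; the sequence cycles without reaching 1.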